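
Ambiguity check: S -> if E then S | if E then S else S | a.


dangling else: 'if E then if E then a else a' parses two ways
Ambiguous


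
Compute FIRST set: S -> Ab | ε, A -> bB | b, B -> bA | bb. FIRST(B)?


Per alternative of B: FIRST(bA) = {b}; FIRST(bb) = {b}
FIRST(B) = {b}


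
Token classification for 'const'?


Pattern: reserved word
Type: KEYWORD


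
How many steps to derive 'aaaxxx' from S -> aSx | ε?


Derivation: S => aSx => aaSxx => aaaSxxx => aaaxxx
Steps: 4


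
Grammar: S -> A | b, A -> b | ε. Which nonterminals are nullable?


A nonterminal is nullable iff some alternative derives ε (directly, or every symbol in it is nullable)
Nullable: {A, S}


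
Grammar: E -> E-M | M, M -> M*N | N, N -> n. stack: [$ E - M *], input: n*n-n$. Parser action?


no handle; shift 'n'
Action: shift


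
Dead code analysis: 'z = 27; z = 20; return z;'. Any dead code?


first assignment to z is overwritten before any read
Dead: 'z = 27'


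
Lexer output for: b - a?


Scan left to right, longest-match per lexeme
Tokens: ID(b), OP(-), ID(a)


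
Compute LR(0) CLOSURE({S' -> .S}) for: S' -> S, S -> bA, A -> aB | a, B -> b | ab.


Start: S' -> .S
For each item with dot before a nonterminal B, add B -> .γ for every B-production
Closure: [S' -> .S, S -> .bA]


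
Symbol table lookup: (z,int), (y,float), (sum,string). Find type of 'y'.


Lookup 'y' → type float


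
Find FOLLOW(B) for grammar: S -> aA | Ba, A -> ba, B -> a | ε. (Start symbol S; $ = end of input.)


$ ∈ FOLLOW(S). For each A -> αBβ: add FIRST(β)\{ε} to FOLLOW(B); if β nullable, add FOLLOW(A).
FOLLOW(B) = {a}


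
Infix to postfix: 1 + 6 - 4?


Left to right (same or higher precedence on left)
Postfix: 1 6 + 4 -


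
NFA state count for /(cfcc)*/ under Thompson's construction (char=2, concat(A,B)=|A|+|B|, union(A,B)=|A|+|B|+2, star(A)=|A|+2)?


Syntax tree has 4 char leaf(s), 0 union(s), 1 star(s)
chars contribute 4×2 = 8; each union adds +2; each star adds +2
Total: 8 + 0 + 2 = 10 states


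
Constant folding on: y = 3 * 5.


3 * 5 = 15 at compile time
Optimized: y = 15


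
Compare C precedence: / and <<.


'/' is multiplicative (level 10); '<<' is shift (level 8)
Higher level binds tighter
'/' has higher precedence than '<<'


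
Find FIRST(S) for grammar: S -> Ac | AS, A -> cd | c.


Per alternative of S: FIRST(Ac) = {c}; FIRST(AS) = {c}
FIRST(S) = {c}


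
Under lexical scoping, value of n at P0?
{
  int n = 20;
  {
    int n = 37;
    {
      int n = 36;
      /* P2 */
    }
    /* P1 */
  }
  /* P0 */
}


n declared in the same block as P0
n = 20


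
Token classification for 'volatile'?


Pattern: reserved word
Type: KEYWORD


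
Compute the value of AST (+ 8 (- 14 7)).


Evaluate inner: (- 14 7) = 7
Evaluate root: (+ 8 7) = 15
Result: 15


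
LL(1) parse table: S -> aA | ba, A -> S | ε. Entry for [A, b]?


For [A, b]: 'b' ∈ FIRST(S)
Entry: A -> S


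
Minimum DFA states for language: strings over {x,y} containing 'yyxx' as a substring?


KMP-style automaton: 4 progress states + 1 absorbing accept = 5
Minimal DFA: 5 states


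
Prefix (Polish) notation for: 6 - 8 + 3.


left-to-right (same/higher precedence on left): tree is (+ (- 6 8) 3)
Prefix: + - 6 8 3


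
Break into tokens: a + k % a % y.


Scan left to right, longest-match per lexeme
Tokens: ID(a), OP(+), ID(k), OP(%), ID(a), OP(%), ID(y)


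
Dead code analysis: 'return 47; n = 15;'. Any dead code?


statement follows a return and is unreachable
Dead: 'n = 15'


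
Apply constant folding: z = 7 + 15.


7 + 15 = 22 at compile time
Optimized: z = 22


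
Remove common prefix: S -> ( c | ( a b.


Common prefix: '('
Factored: S -> ( S', S' -> c | a b


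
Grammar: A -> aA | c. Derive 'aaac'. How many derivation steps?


Derivation: A => aA => aaA => aaaA => aaac
Steps: 4


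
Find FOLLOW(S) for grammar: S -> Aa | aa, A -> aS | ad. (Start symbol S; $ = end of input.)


$ ∈ FOLLOW(S). For each A -> αBβ: add FIRST(β)\{ε} to FOLLOW(B); if β nullable, add FOLLOW(A).
FOLLOW(S) = {$, a}


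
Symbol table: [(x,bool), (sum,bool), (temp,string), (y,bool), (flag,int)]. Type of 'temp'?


Lookup 'temp' → type string


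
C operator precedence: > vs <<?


'<<' is shift (level 8); '>' is relational (level 7)
Higher level binds tighter
'<<' has higher precedence than '>'


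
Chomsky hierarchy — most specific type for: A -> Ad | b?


Left-linear: every RHS is a terminal or one nonterminal followed by a terminal
Classification: Type 3 (Regular)


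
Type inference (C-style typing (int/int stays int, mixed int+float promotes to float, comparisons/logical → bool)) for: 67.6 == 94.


Operand types: float == int
Rule: comparison yields bool
Result type: bool


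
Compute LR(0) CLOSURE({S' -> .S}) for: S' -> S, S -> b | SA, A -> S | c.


Start: S' -> .S
For each item with dot before a nonterminal B, add B -> .γ for every B-production
Closure: [S' -> .S, S -> .b, S -> .SA]


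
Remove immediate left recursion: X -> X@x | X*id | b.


Left-recursive alternatives: X@x, X*id; non-recursive: b
Introduce X': X -> bX', X' -> @xX' | *idX' | ε


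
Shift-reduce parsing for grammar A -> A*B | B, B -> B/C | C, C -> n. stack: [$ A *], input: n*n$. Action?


no handle ('A*' is not any RHS); shift 'n'
Action: shift


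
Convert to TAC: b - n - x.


Break into single-operator statements:
t1 = b - n
t2 = t1 - x


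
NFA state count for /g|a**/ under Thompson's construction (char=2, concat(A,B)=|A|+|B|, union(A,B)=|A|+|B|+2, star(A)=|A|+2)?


Syntax tree has 2 char leaf(s), 1 union(s), 2 star(s)
chars contribute 2×2 = 4; each union adds +2; each star adds +2
Total: 4 + 2 + 4 = 10 states


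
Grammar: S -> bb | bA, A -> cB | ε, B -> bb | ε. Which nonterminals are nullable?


A nonterminal is nullable iff some alternative derives ε (directly, or every symbol in it is nullable)
Nullable: {A, B}


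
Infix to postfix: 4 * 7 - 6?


Left to right (same or higher precedence on left)
Postfix: 4 7 * 6 -


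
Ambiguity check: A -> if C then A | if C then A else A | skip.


dangling else: 'if C then if C then skip else skip' parses two ways
Ambiguous


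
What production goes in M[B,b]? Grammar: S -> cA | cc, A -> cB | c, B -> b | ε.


For [B, b]: 'b' ∈ FIRST(b)
Entry: B -> b


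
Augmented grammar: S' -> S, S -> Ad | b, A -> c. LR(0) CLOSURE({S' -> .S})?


Start: S' -> .S
For each item with dot before a nonterminal B, add B -> .γ for every B-production
Closure: [S' -> .S, S -> .Ad, S -> .b, A -> .c]


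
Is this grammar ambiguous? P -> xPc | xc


balanced x^n…c^n: each string has a unique parse
Unambiguous


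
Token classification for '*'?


Pattern: operator symbol
Type: OPERATOR


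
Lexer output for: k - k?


Scan left to right, longest-match per lexeme
Tokens: ID(k), OP(-), ID(k)


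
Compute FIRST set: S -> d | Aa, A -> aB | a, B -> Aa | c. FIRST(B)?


Per alternative of B: FIRST(Aa) = {a}; FIRST(c) = {c}
FIRST(B) = {a, c}


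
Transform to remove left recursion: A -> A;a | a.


Left-recursive alternatives: A;a; non-recursive: a
Introduce A': A -> aA', A' -> ;aA' | ε


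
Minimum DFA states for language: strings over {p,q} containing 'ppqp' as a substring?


KMP-style automaton: 4 progress states + 1 absorbing accept = 5
Minimal DFA: 5 states


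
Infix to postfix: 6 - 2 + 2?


Left to right (same or higher precedence on left)
Postfix: 6 2 - 2 +


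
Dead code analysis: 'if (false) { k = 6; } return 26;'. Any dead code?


condition is constant false, so the whole block is unreachable
Dead: 'if (false) { k = 6; }'


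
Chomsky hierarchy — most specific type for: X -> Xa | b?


Left-linear: every RHS is a terminal or one nonterminal followed by a terminal
Classification: Type 3 (Regular)


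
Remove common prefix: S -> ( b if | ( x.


Common prefix: '('
Factored: S -> ( S', S' -> b if | x


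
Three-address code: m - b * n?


Break into single-operator statements:
t1 = b * n
t2 = m - t1


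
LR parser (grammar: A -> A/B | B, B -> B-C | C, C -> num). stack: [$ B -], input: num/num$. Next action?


no handle; shift 'num'
Action: shift


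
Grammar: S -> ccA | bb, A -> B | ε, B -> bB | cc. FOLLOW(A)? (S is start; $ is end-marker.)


$ ∈ FOLLOW(S). For each A -> αBβ: add FIRST(β)\{ε} to FOLLOW(B); if β nullable, add FOLLOW(A).
FOLLOW(A) = {$}


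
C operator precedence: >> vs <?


'>>' is shift (level 8); '<' is relational (level 7)
Higher level binds tighter
'>>' has higher precedence than '<'


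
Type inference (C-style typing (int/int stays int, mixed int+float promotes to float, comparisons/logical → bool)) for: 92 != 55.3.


Operand types: int != float
Rule: comparison yields bool
Result type: bool


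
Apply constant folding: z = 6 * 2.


6 * 2 = 12 at compile time
Optimized: z = 12


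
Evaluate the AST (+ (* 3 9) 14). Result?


Evaluate inner: (* 3 9) = 27
Evaluate root: (+ 27 14) = 41
Result: 41


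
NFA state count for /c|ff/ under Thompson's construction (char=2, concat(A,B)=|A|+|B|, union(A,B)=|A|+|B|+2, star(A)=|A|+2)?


Syntax tree has 3 char leaf(s), 1 union(s), 0 star(s)
chars contribute 3×2 = 6; each union adds +2; each star adds +2
Total: 6 + 2 + 0 = 8 states


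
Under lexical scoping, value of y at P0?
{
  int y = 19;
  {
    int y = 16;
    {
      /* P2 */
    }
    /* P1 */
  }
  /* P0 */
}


y declared in the same block as P0
y = 19


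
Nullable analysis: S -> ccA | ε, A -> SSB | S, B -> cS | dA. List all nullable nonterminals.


A nonterminal is nullable iff some alternative derives ε (directly, or every symbol in it is nullable)
Nullable: {A, S}


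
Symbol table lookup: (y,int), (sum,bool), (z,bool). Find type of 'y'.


Lookup 'y' → type int


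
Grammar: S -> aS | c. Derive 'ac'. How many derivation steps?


Derivation: S => aS => ac
Steps: 2


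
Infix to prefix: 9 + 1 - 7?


left-to-right (same/higher precedence on left): tree is (- (+ 9 1) 7)
Prefix: - + 9 1 7


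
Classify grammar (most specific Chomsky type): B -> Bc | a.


Left-linear: every RHS is a terminal or one nonterminal followed by a terminal
Classification: Type 3 (Regular)


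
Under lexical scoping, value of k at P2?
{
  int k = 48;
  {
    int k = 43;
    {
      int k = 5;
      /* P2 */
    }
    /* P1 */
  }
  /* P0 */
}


k declared in the same block as P2
k = 5


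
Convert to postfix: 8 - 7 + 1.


Left to right (same or higher precedence on left)
Postfix: 8 7 - 1 +


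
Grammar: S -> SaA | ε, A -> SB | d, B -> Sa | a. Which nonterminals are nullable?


A nonterminal is nullable iff some alternative derives ε (directly, or every symbol in it is nullable)
Nullable: {S}


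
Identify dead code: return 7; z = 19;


statement follows a return and is unreachable
Dead: 'z = 19'


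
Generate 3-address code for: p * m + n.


Break into single-operator statements:
t1 = p * m
t2 = t1 + n


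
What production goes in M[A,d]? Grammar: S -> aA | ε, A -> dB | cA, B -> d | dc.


For [A, d]: 'd' ∈ FIRST(dB)
Entry: A -> dB


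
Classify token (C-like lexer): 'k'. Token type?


Pattern: letter/underscore followed by alphanumerics, not a keyword
Type: IDENTIFIER


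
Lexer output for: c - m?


Scan left to right, longest-match per lexeme
Tokens: ID(c), OP(-), ID(m)


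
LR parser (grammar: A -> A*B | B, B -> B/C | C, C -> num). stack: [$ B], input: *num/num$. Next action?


lookahead ∉ {/} so B won't extend; reduce A -> B
Action: reduce (A -> B)


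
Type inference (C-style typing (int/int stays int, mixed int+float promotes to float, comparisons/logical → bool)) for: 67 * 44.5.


Operand types: int * float
Rule: mixed int/float promotes to float; int/int stays int
Result type: float


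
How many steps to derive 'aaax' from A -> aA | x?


Derivation: A => aA => aaA => aaaA => aaax
Steps: 4


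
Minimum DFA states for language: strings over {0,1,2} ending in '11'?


Track the longest suffix of input matching a prefix of '11': 3 classes (prefixes of length 0..2)
Minimal DFA: 3 states


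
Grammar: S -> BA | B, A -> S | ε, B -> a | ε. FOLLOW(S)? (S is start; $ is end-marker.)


$ ∈ FOLLOW(S). For each A -> αBβ: add FIRST(β)\{ε} to FOLLOW(B); if β nullable, add FOLLOW(A).
FOLLOW(S) = {$}


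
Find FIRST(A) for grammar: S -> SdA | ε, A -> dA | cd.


Per alternative of A: FIRST(dA) = {d}; FIRST(cd) = {c}
FIRST(A) = {c, d}


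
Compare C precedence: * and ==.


'*' is multiplicative (level 10); '==' is equality (level 6)
Higher level binds tighter
'*' has higher precedence than '=='


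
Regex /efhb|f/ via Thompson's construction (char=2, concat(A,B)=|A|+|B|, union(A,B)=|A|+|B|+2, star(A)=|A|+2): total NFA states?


Syntax tree has 5 char leaf(s), 1 union(s), 0 star(s)
chars contribute 5×2 = 10; each union adds +2; each star adds +2
Total: 10 + 2 + 0 = 12 states


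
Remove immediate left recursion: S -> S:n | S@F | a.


Left-recursive alternatives: S:n, S@F; non-recursive: a
Introduce S': S -> aS', S' -> :nS' | @FS' | ε


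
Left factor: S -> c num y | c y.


Common prefix: 'c'
Factored: S -> c S', S' -> num y | y


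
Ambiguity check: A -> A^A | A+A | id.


'id^id+id' has two parse trees (no precedence encoded between ^ and +)
Ambiguous


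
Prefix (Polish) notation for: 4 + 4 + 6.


left-to-right (same/higher precedence on left): tree is (+ (+ 4 4) 6)
Prefix: + + 4 4 6


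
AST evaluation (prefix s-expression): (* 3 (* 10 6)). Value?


Evaluate inner: (* 10 6) = 60
Evaluate root: (* 3 60) = 180
Result: 180


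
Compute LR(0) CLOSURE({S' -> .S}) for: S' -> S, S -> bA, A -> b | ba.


Start: S' -> .S
For each item with dot before a nonterminal B, add B -> .γ for every B-production
Closure: [S' -> .S, S -> .bA]


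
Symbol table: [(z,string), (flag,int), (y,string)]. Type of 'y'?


Lookup 'y' → type string


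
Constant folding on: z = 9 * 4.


9 * 4 = 36 at compile time
Optimized: z = 36


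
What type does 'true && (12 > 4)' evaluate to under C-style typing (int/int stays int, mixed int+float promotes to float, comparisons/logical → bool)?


Operand types: bool && bool
Rule: logical operators take bool operands and yield bool
Result type: bool


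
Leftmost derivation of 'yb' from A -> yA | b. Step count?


Derivation: A => yA => yb
Steps: 2


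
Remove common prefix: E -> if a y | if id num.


Common prefix: 'if'
Factored: E -> if E', E' -> a y | id num


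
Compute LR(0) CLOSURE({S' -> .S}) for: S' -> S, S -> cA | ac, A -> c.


Start: S' -> .S
For each item with dot before a nonterminal B, add B -> .γ for every B-production
Closure: [S' -> .S, S -> .cA, S -> .ac]


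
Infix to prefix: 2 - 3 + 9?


left-to-right (same/higher precedence on left): tree is (+ (- 2 3) 9)
Prefix: + - 2 3 9


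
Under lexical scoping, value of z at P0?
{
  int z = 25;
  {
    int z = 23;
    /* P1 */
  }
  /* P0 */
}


z declared in the same block as P0
z = 25


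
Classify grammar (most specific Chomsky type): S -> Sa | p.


Left-linear: every RHS is a terminal or one nonterminal followed by a terminal
Classification: Type 3 (Regular)


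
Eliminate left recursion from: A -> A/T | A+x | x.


Left-recursive alternatives: A/T, A+x; non-recursive: x
Introduce A': A -> xA', A' -> /TA' | +xA' | ε


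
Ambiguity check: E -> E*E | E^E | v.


'v*v^v' has two parse trees (no precedence encoded between * and ^)
Ambiguous


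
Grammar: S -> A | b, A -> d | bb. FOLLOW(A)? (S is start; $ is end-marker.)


$ ∈ FOLLOW(S). For each A -> αBβ: add FIRST(β)\{ε} to FOLLOW(B); if β nullable, add FOLLOW(A).
FOLLOW(A) = {$}


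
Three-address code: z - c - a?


Break into single-operator statements:
t1 = z - c
t2 = t1 - a


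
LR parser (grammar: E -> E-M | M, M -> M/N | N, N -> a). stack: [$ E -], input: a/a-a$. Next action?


no handle ('E-' is not any RHS); shift 'a'
Action: shift


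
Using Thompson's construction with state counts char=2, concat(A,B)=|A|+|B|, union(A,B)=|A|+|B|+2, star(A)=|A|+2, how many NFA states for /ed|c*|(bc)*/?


Syntax tree has 5 char leaf(s), 2 union(s), 2 star(s)
chars contribute 5×2 = 10; each union adds +2; each star adds +2
Total: 10 + 4 + 4 = 18 states


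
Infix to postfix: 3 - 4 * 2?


* has higher precedence, evaluate 4*2 first
Postfix: 3 4 2 * -


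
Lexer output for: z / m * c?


Scan left to right, longest-match per lexeme
Tokens: ID(z), OP(/), ID(m), OP(*), ID(c)


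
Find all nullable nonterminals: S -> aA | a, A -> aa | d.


A nonterminal is nullable iff some alternative derives ε (directly, or every symbol in it is nullable)
Nullable: {}


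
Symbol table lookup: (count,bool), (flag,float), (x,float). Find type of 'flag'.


Lookup 'flag' → type float


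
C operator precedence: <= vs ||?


'<=' is relational (level 7); '||' is logical OR (level 1)
Higher level binds tighter
'<=' has higher precedence than '||'


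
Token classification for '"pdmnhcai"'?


Pattern: double-quoted sequence
Type: STRING_LITERAL


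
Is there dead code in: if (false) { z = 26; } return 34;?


condition is constant false, so the whole block is unreachable
Dead: 'if (false) { z = 26; }'


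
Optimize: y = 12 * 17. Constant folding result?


12 * 17 = 204 at compile time
Optimized: y = 204


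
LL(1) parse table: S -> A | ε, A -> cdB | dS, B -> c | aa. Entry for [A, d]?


For [A, d]: 'd' ∈ FIRST(dS)
Entry: A -> dS


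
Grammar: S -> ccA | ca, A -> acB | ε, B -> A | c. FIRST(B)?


Per alternative of B: FIRST(A) = {a, ε}; FIRST(c) = {c}
FIRST(B) = {a, c, ε}


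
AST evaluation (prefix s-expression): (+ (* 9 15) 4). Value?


Evaluate inner: (* 9 15) = 135
Evaluate root: (+ 135 4) = 139
Result: 139


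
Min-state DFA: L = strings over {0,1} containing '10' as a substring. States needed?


KMP-style automaton: 2 progress states + 1 absorbing accept = 3
Minimal DFA: 3 states


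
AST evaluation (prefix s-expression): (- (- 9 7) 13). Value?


Evaluate inner: (- 9 7) = 2
Evaluate root: (- 2 13) = -11
Result: -11


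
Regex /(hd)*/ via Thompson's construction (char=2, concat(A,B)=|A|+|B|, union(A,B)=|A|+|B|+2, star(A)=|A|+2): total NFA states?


Syntax tree has 2 char leaf(s), 0 union(s), 1 star(s)
chars contribute 2×2 = 4; each union adds +2; each star adds +2
Total: 4 + 0 + 2 = 6 states


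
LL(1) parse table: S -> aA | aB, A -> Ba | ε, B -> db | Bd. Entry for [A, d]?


For [A, d]: 'd' ∈ FIRST(Ba)
Entry: A -> Ba


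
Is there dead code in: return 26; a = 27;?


statement follows a return and is unreachable
Dead: 'a = 27'


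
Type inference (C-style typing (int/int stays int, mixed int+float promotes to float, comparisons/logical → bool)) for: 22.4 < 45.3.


Operand types: float < float
Rule: comparison yields bool
Result type: bool


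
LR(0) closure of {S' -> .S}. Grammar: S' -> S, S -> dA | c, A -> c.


Start: S' -> .S
For each item with dot before a nonterminal B, add B -> .γ for every B-production
Closure: [S' -> .S, S -> .dA, S -> .c]


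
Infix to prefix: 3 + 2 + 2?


left-to-right (same/higher precedence on left): tree is (+ (+ 3 2) 2)
Prefix: + + 3 2 2


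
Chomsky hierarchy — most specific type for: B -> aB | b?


Right-linear: every RHS is a terminal or a terminal followed by one nonterminal
Classification: Type 3 (Regular)


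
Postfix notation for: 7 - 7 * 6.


* has higher precedence, evaluate 7*6 first
Postfix: 7 7 6 * -


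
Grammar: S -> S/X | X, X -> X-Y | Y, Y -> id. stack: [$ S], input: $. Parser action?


start symbol S on stack, input exhausted
Action: accept


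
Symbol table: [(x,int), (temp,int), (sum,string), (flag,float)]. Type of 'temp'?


Lookup 'temp' → type int


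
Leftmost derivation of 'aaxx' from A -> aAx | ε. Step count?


Derivation: A => aAx => aaAxx => aaxx
Steps: 3


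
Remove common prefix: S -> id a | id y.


Common prefix: 'id'
Factored: S -> id S', S' -> a | y


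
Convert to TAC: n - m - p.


Break into single-operator statements:
t1 = n - m
t2 = t1 - p


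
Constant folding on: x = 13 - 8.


13 - 8 = 5 at compile time
Optimized: x = 5


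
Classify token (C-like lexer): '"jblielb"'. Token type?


Pattern: double-quoted sequence
Type: STRING_LITERAL


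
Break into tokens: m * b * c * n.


Scan left to right, longest-match per lexeme
Tokens: ID(m), OP(*), ID(b), OP(*), ID(c), OP(*), ID(n)


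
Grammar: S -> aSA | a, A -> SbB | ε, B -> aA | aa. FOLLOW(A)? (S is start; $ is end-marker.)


$ ∈ FOLLOW(S). For each A -> αBβ: add FIRST(β)\{ε} to FOLLOW(B); if β nullable, add FOLLOW(A).
FOLLOW(A) = {$, a, b}


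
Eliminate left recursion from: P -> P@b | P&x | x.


Left-recursive alternatives: P@b, P&x; non-recursive: x
Introduce P': P -> xP', P' -> @bP' | &xP' | ε


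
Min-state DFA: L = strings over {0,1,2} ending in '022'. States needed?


Track the longest suffix of input matching a prefix of '022': 4 classes (prefixes of length 0..3)
Minimal DFA: 4 states


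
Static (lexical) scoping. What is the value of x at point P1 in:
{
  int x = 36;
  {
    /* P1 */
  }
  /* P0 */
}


P1's block does not declare x; resolves to the enclosing declaration at depth 0
x = 36


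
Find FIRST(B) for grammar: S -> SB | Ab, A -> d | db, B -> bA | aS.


Per alternative of B: FIRST(bA) = {b}; FIRST(aS) = {a}
FIRST(B) = {a, b}


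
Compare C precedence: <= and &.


'<=' is relational (level 7); '&' is bitwise AND (level 5)
Higher level binds tighter
'<=' has higher precedence than '&'


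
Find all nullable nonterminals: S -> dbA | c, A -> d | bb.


A nonterminal is nullable iff some alternative derives ε (directly, or every symbol in it is nullable)
Nullable: {}


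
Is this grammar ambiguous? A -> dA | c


right-linear, alternatives start with distinct terminals 'd' vs 'c': unique leftmost derivation
Unambiguous


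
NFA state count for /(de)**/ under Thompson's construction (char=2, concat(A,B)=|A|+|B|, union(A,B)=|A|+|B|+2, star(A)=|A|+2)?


Syntax tree has 2 char leaf(s), 0 union(s), 2 star(s)
chars contribute 2×2 = 4; each union adds +2; each star adds +2
Total: 4 + 0 + 4 = 8 states


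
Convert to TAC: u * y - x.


Break into single-operator statements:
t1 = u * y
t2 = t1 - x


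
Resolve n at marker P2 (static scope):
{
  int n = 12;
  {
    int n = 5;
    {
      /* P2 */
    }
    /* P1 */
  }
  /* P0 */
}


P2's block does not declare n; resolves to the enclosing declaration at depth 1
n = 5


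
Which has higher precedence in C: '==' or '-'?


'-' is additive (level 9); '==' is equality (level 6)
Higher level binds tighter
'-' has higher precedence than '=='


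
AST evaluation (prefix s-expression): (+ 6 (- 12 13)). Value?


Evaluate inner: (- 12 13) = -1
Evaluate root: (+ 6 -1) = 5
Result: 5


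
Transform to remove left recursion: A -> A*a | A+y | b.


Left-recursive alternatives: A*a, A+y; non-recursive: b
Introduce A': A -> bA', A' -> *aA' | +yA' | ε


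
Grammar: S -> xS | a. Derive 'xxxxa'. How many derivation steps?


Derivation: S => xS => xxS => xxxS => xxxxS => xxxxa
Steps: 5


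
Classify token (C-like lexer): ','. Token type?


Pattern: delimiter/punctuation
Type: PUNCTUATION


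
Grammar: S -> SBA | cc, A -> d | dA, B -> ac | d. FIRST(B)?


Per alternative of B: FIRST(ac) = {a}; FIRST(d) = {d}
FIRST(B) = {a, d}


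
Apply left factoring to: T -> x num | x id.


Common prefix: 'x'
Factored: T -> x T', T' -> num | id


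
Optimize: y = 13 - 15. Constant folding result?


13 - 15 = -2 at compile time
Optimized: y = -2


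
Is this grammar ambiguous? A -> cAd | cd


balanced c^n…d^n: each string has a unique parse
Unambiguous


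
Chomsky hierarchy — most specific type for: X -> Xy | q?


Left-linear: every RHS is a terminal or one nonterminal followed by a terminal
Classification: Type 3 (Regular)


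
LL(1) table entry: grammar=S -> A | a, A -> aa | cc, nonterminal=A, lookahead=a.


For [A, a]: 'a' ∈ FIRST(aa)
Entry: A -> aa


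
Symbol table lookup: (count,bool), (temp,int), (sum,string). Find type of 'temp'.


Lookup 'temp' → type int


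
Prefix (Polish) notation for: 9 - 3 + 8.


left-to-right (same/higher precedence on left): tree is (+ (- 9 3) 8)
Prefix: + - 9 3 8


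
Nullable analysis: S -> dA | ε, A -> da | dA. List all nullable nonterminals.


A nonterminal is nullable iff some alternative derives ε (directly, or every symbol in it is nullable)
Nullable: {S}


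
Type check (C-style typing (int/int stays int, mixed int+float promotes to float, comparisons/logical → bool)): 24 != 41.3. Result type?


Operand types: int != float
Rule: comparison yields bool
Result type: bool


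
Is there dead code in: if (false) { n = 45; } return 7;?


condition is constant false, so the whole block is unreachable
Dead: 'if (false) { n = 45; }'


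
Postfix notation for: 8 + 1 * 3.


* has higher precedence, evaluate 1*3 first
Postfix: 8 1 3 * +


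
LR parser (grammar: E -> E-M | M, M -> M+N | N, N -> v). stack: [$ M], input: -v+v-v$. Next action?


lookahead ∉ {+} so M won't extend; reduce E -> M
Action: reduce (E -> M)


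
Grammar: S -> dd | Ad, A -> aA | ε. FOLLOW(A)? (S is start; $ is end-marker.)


$ ∈ FOLLOW(S). For each A -> αBβ: add FIRST(β)\{ε} to FOLLOW(B); if β nullable, add FOLLOW(A).
FOLLOW(A) = {d}


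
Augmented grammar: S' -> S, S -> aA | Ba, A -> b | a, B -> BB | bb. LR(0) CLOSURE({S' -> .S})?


Start: S' -> .S
For each item with dot before a nonterminal B, add B -> .γ for every B-production
Closure: [S' -> .S, S -> .aA, S -> .Ba, B -> .BB, B -> .bb]


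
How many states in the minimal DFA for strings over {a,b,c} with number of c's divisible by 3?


Track (count of c) mod 3: states 0..2, accept at 0
Minimal DFA: 3 states


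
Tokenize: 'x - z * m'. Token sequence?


Scan left to right, longest-match per lexeme
Tokens: ID(x), OP(-), ID(z), OP(*), ID(m)


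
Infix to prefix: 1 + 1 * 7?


'*' binds tighter: tree is (+ 1 (* 1 7))
Prefix: + 1 * 1 7


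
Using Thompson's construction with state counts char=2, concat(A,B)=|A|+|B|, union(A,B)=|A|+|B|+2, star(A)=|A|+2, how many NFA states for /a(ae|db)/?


Syntax tree has 5 char leaf(s), 1 union(s), 0 star(s)
chars contribute 5×2 = 10; each union adds +2; each star adds +2
Total: 10 + 2 + 0 = 12 states


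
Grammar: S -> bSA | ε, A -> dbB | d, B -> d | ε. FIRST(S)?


Per alternative of S: FIRST(bSA) = {b}; FIRST(ε) = {ε}
FIRST(S) = {b, ε}


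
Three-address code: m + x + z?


Break into single-operator statements:
t1 = m + x
t2 = t1 + z


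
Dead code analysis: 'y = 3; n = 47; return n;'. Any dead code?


y is assigned but never read
Dead: 'y = 3'


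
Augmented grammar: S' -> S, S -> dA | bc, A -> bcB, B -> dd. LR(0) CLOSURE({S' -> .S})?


Start: S' -> .S
For each item with dot before a nonterminal B, add B -> .γ for every B-production
Closure: [S' -> .S, S -> .dA, S -> .bc]


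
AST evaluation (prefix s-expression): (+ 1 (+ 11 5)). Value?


Evaluate inner: (+ 11 5) = 16
Evaluate root: (+ 1 16) = 17
Result: 17


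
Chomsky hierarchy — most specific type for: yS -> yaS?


LHS has context (more than one symbol) and |LHS| ≤ |RHS|
Classification: Type 1 (Context-Sensitive)


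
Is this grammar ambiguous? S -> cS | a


right-linear, alternatives start with distinct terminals 'c' vs 'a': unique leftmost derivation
Unambiguous


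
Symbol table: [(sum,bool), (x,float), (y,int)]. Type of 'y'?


Lookup 'y' → type int


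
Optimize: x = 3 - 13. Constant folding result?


3 - 13 = -10 at compile time
Optimized: x = -10


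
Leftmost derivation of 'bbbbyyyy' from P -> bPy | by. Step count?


Derivation: P => bPy => bbPyy => bbbPyyy => bbbbyyyy
Steps: 4


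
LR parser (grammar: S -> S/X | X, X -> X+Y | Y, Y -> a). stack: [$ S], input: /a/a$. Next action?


shift '/' to continue S -> S/X
Action: shift


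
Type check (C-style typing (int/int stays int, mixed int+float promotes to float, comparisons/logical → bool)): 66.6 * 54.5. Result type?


Operand types: float * float
Rule: mixed int/float promotes to float; int/int stays int
Result type: float


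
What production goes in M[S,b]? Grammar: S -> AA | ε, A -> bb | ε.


For [S, b]: 'b' ∈ FIRST(AA)
Entry: S -> AA


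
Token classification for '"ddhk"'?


Pattern: double-quoted sequence
Type: STRING_LITERAL


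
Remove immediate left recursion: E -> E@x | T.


Left-recursive alternatives: E@x; non-recursive: T
Introduce E': E -> TE', E' -> @xE' | ε


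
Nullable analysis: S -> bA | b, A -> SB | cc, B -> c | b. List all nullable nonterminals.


A nonterminal is nullable iff some alternative derives ε (directly, or every symbol in it is nullable)
Nullable: {}


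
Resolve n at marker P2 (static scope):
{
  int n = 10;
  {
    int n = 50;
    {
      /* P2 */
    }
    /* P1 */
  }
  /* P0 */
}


P2's block does not declare n; resolves to the enclosing declaration at depth 1
n = 50


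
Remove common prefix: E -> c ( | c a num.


Common prefix: 'c'
Factored: E -> c E', E' -> ( | a num


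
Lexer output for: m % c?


Scan left to right, longest-match per lexeme
Tokens: ID(m), OP(%), ID(c)


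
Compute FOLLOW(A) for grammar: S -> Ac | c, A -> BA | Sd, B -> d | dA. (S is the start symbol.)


$ ∈ FOLLOW(S). For each A -> αBβ: add FIRST(β)\{ε} to FOLLOW(B); if β nullable, add FOLLOW(A).
FOLLOW(A) = {c, d}


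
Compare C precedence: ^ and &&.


'^' is bitwise XOR (level 4); '&&' is logical AND (level 2)
Higher level binds tighter
'^' has higher precedence than '&&'


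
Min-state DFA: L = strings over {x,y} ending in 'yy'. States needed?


Track the longest suffix of input matching a prefix of 'yy': 3 classes (prefixes of length 0..2)
Minimal DFA: 3 states


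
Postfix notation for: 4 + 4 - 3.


Left to right (same or higher precedence on left)
Postfix: 4 4 + 3 -


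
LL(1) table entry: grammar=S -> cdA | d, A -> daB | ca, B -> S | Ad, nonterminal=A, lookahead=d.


For [A, d]: 'd' ∈ FIRST(daB)
Entry: A -> daB


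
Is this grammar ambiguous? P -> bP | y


right-linear, alternatives start with distinct terminals 'b' vs 'y': unique leftmost derivation
Unambiguous


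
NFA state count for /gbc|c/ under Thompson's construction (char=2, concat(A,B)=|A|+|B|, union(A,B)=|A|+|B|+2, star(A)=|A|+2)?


Syntax tree has 4 char leaf(s), 1 union(s), 0 star(s)
chars contribute 4×2 = 8; each union adds +2; each star adds +2
Total: 8 + 2 + 0 = 10 states


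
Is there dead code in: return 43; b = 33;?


statement follows a return and is unreachable
Dead: 'b = 33'


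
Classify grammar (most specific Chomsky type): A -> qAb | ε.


Single nonterminal LHS, but q^n b^n is not regular
Classification: Type 2 (Context-Free)


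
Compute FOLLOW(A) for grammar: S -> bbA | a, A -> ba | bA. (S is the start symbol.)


$ ∈ FOLLOW(S). For each A -> αBβ: add FIRST(β)\{ε} to FOLLOW(B); if β nullable, add FOLLOW(A).
FOLLOW(A) = {$}


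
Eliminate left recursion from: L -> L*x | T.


Left-recursive alternatives: L*x; non-recursive: T
Introduce L': L -> TL', L' -> *xL' | ε


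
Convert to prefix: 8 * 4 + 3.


left-to-right (same/higher precedence on left): tree is (+ (* 8 4) 3)
Prefix: + * 8 4 3


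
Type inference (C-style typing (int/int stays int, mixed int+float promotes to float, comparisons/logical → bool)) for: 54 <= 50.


Operand types: int <= int
Rule: comparison yields bool
Result type: bool


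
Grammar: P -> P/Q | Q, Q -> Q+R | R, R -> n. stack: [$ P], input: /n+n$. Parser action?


shift '/' to continue P -> P/Q
Action: shift


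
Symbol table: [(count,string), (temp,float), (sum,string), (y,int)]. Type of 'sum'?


Lookup 'sum' → type string


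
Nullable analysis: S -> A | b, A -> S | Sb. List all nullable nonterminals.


A nonterminal is nullable iff some alternative derives ε (directly, or every symbol in it is nullable)
Nullable: {}


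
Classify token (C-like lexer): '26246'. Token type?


Pattern: digits only
Type: INTEGER_LITERAL


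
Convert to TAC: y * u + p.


Break into single-operator statements:
t1 = y * u
t2 = t1 + p


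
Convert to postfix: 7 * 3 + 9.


Left to right (same or higher precedence on left)
Postfix: 7 3 * 9 +


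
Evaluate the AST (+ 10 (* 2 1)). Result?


Evaluate inner: (* 2 1) = 2
Evaluate root: (+ 10 2) = 12
Result: 12


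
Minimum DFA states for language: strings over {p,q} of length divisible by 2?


Track length mod 2: states 0..1, accept at 0
Minimal DFA: 2 states


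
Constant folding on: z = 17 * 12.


17 * 12 = 204 at compile time
Optimized: z = 204


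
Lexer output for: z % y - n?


Scan left to right, longest-match per lexeme
Tokens: ID(z), OP(%), ID(y), OP(-), ID(n)


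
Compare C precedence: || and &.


'&' is bitwise AND (level 5); '||' is logical OR (level 1)
Higher level binds tighter
'&' has higher precedence than '||'


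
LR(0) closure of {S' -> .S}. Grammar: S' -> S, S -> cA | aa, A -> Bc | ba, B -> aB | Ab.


Start: S' -> .S
For each item with dot before a nonterminal B, add B -> .γ for every B-production
Closure: [S' -> .S, S -> .cA, S -> .aa]


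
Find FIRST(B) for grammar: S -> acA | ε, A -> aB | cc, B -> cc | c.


Per alternative of B: FIRST(cc) = {c}; FIRST(c) = {c}
FIRST(B) = {c}


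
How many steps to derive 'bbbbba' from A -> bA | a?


Derivation: A => bA => bbA => bbbA => bbbbA => bbbbbA => bbbbba
Steps: 6


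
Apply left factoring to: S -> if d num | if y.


Common prefix: 'if'
Factored: S -> if S', S' -> d num | y


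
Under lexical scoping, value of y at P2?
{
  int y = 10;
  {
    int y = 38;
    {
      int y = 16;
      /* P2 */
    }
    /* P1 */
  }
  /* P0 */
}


y declared in the same block as P2
y = 16


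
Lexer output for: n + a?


Scan left to right, longest-match per lexeme
Tokens: ID(n), OP(+), ID(a)


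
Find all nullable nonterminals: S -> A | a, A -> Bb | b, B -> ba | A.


A nonterminal is nullable iff some alternative derives ε (directly, or every symbol in it is nullable)
Nullable: {}


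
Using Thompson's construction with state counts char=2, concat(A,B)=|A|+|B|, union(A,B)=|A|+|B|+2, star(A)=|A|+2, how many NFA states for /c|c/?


Syntax tree has 2 char leaf(s), 1 union(s), 0 star(s)
chars contribute 2×2 = 4; each union adds +2; each star adds +2
Total: 4 + 2 + 0 = 6 states


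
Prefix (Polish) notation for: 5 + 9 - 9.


left-to-right (same/higher precedence on left): tree is (- (+ 5 9) 9)
Prefix: - + 5 9 9


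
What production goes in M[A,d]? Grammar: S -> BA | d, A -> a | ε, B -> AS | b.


For [A, d]: ε is nullable and 'd' ∈ FOLLOW(A)
Entry: A -> ε


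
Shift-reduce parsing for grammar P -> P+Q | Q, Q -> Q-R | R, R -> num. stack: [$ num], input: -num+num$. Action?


'num' on top is the handle for R -> num
Action: reduce (R -> num)


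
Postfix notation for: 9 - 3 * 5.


* has higher precedence, evaluate 3*5 first
Postfix: 9 3 5 * -


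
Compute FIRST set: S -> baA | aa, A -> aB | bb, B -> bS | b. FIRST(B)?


Per alternative of B: FIRST(bS) = {b}; FIRST(b) = {b}
FIRST(B) = {b}


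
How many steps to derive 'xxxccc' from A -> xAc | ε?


Derivation: A => xAc => xxAcc => xxxAccc => xxxccc
Steps: 4


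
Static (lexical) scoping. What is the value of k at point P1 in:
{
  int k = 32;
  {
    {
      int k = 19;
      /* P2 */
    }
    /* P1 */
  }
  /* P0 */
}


P1's block does not declare k; resolves to the enclosing declaration at depth 0
k = 32


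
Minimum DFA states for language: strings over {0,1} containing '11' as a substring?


KMP-style automaton: 2 progress states + 1 absorbing accept = 3
Minimal DFA: 3 states


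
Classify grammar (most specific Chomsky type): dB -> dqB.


LHS has context (more than one symbol) and |LHS| ≤ |RHS|
Classification: Type 1 (Context-Sensitive)


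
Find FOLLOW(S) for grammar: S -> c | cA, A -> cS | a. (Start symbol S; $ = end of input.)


$ ∈ FOLLOW(S). For each A -> αBβ: add FIRST(β)\{ε} to FOLLOW(B); if β nullable, add FOLLOW(A).
FOLLOW(S) = {$}


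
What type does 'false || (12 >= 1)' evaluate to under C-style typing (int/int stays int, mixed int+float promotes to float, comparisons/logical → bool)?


Operand types: bool || bool
Rule: logical operators take bool operands and yield bool
Result type: bool


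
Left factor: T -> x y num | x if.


Common prefix: 'x'
Factored: T -> x T', T' -> y num | if


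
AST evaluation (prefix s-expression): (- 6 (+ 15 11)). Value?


Evaluate inner: (+ 15 11) = 26
Evaluate root: (- 6 26) = -20
Result: -20


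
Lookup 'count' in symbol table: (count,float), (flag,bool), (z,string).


Lookup 'count' → type float


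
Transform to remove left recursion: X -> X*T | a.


Left-recursive alternatives: X*T; non-recursive: a
Introduce X': X -> aX', X' -> *TX' | ε


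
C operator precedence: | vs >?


'>' is relational (level 7); '|' is bitwise OR (level 3)
Higher level binds tighter
'>' has higher precedence than '|'


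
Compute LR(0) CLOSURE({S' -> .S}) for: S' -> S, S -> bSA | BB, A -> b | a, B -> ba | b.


Start: S' -> .S
For each item with dot before a nonterminal B, add B -> .γ for every B-production
Closure: [S' -> .S, S -> .bSA, S -> .BB, B -> .ba, B -> .b]


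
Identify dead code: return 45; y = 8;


statement follows a return and is unreachable
Dead: 'y = 8'


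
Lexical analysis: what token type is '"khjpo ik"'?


Pattern: double-quoted sequence
Type: STRING_LITERAL


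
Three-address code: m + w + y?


Break into single-operator statements:
t1 = m + w
t2 = t1 + y


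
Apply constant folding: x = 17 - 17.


17 - 17 = 0 at compile time
Optimized: x = 0


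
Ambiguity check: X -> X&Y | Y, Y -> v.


precedence layered via separate nonterminal Y: deterministic
Unambiguous


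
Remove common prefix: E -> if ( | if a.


Common prefix: 'if'
Factored: E -> if E', E' -> ( | a


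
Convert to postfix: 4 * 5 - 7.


Left to right (same or higher precedence on left)
Postfix: 4 5 * 7 -


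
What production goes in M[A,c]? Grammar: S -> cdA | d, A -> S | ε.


For [A, c]: 'c' ∈ FIRST(S)
Entry: A -> S


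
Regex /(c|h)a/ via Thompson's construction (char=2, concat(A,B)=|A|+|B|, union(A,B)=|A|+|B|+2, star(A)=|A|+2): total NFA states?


Syntax tree has 3 char leaf(s), 1 union(s), 0 star(s)
chars contribute 3×2 = 6; each union adds +2; each star adds +2
Total: 6 + 2 + 0 = 8 states


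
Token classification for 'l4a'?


Pattern: letter/underscore followed by alphanumerics, not a keyword
Type: IDENTIFIER


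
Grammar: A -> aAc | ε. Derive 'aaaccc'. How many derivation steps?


Derivation: A => aAc => aaAcc => aaaAccc => aaaccc
Steps: 4
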